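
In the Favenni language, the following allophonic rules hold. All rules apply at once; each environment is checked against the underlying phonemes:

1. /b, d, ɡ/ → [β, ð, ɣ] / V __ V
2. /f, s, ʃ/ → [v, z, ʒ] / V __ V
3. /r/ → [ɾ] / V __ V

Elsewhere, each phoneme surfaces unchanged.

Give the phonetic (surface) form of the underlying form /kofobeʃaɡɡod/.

[kovoβeʒaɡɡod]

/k/ stays [k].
/o/ (between /k/ and /f/): no rule targets it → [o].
/f/ meets the environment for rule 2 (between two vowels) → [v].
/o/ (between /f/ and /b/) is unaffected → [o].
/b/ — between /o/ and /e/, between two vowels — surfaces as [β] (rule 1).
/e/ stays [e].
/ʃ/ meets the environment for rule 2 (between two vowels) → [ʒ].
/a/ — not in any rule's target class → [a].
/ɡ/ (between /a/ and /ɡ/): rule 1 targets it, but not between two vowels → unchanged [ɡ].
/ɡ/ — between /ɡ/ and /o/; rule 1 does not apply here → [ɡ].
/o/ (between /ɡ/ and /d/) is unaffected → [o].
/d/ (word-final) fails the environment for rule 1, so it stays [d].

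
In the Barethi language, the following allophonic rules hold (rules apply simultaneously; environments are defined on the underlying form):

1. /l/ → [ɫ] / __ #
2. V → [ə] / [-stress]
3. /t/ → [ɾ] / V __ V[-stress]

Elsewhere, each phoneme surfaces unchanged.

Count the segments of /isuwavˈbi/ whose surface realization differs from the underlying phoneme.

3

Segments that undergo a rule: /i/ → [ə] (rule 2); /u/ → [ə] (rule 2); /a/ → [ə] (rule 2).
All other segments surface unchanged.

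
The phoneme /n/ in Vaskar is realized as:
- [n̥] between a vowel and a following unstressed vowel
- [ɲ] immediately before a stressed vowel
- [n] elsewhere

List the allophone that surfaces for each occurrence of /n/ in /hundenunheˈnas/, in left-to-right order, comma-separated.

[n], [n̥], [n], [ɲ]

Occurrence 1 (position 3): no conditioning environment matches → elsewhere allophone [n].
Occurrence 2 (position 6): between a vowel and a following unstressed vowel → [n̥].
Occurrence 3 (position 8): no conditioning environment matches → elsewhere allophone [n].
Occurrence 4 (position 11): immediately before a stressed vowel → [ɲ].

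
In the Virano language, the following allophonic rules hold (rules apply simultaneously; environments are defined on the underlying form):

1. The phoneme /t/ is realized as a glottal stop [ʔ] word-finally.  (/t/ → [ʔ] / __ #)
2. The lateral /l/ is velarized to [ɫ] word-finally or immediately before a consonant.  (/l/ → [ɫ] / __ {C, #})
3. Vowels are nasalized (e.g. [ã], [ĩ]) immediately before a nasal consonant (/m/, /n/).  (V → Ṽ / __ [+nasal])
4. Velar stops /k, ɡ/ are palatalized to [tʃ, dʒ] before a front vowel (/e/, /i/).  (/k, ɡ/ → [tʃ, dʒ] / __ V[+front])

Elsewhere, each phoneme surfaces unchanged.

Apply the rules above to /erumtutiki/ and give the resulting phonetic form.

/e/ (word-initial): rule 3 targets it, but not before a nasal consonant → unchanged [e].
/u/ — between /r/ and /m/, before a nasal consonant — surfaces as [ũ] (rule 3).
/t/ (between /m/ and /u/) fails the environment for rule 1, so it stays [t].
/u/ (between /t/ and /t/) is in the target of rule 3 but the environment (before a nasal consonant) is not met → [u].
/t/ (between /u/ and /i/): rule 1 targets it, but not word-finally → unchanged [t].
/i/ (between /t/ and /k/): rule 3 targets it, but not before a nasal consonant → unchanged [i].
Rule 4 applies to /k/ (between /i/ and /i/: before a front vowel) → [tʃ].
/i/ — word-final; rule 3 does not apply here → [i].

[erũmtutitʃi]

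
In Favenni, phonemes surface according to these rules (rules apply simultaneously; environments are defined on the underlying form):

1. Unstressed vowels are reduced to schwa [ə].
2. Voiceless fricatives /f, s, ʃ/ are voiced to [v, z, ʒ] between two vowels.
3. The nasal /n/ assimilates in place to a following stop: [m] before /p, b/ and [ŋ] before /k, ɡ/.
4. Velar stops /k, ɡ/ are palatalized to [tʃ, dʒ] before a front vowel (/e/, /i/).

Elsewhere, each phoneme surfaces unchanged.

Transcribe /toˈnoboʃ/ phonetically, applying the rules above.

/t/ (word-initial): no rule targets it → [t].
/o/ (between /t/ and /n/): in an unstressed syllable, so rule 1 applies → [ə].
/n/ (between /o/ and /o/): rule 3 targets it, but not before a labial or velar stop → unchanged [n].
/o/ (between /n/ and /b/) fails the environment for rule 1, so it stays [o].
/b/ — not in any rule's target class → [b].
/o/ meets the environment for rule 1 (in an unstressed syllable) → [ə].
/ʃ/ (word-final) fails the environment for rule 2, so it stays [ʃ].

[təˈnobəʃ]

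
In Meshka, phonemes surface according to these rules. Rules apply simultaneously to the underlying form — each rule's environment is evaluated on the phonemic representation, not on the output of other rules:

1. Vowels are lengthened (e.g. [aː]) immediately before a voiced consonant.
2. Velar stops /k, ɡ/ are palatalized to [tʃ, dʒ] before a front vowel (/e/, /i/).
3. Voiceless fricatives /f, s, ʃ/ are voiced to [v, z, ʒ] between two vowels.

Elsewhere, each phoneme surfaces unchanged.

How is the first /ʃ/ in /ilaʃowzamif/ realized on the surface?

/ʃ/ — between /a/ and /o/, between two vowels — surfaces as [ʒ] (rule 3).

[ʒ]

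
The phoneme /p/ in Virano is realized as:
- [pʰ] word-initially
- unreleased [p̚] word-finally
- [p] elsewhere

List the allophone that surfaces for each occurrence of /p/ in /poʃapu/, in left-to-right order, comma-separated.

Occurrence 1 (position 1): word-initially → [pʰ].
Occurrence 2 (position 5): no conditioning environment matches → elsewhere allophone [p].

[pʰ], [p]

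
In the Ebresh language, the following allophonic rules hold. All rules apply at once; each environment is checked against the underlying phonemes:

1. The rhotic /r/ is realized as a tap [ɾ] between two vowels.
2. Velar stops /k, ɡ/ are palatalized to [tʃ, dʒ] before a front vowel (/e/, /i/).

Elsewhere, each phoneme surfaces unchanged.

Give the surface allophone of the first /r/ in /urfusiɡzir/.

/r/ — between /u/ and /f/; rule 1 does not apply here → [r].

[r]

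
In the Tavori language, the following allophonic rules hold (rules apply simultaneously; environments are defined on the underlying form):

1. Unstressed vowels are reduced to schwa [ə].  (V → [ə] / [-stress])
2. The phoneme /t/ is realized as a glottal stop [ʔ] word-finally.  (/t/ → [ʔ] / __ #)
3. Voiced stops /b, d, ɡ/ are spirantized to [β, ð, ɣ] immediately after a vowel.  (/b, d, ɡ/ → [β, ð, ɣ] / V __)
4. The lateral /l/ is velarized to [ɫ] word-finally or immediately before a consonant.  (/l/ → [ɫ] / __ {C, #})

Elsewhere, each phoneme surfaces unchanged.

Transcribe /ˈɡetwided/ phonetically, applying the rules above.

[ˈɡetwəðəð]

/ɡ/ (word-initial): rule 3 targets it, but not immediately after a vowel → unchanged [ɡ].
/e/ (between /ɡ/ and /t/) is in the target of rule 1 but the environment (in an unstressed syllable) is not met → [e].
/t/ (between /e/ and /w/): rule 2 targets it, but not word-finally → unchanged [t].
/w/ stays [w].
/i/ — between /w/ and /d/, in an unstressed syllable — surfaces as [ə] (rule 1).
/d/ meets the environment for rule 3 (immediately after a vowel) → [ð].
/e/ (between /d/ and /d/): in an unstressed syllable, so rule 1 applies → [ə].
/d/ meets the environment for rule 3 (immediately after a vowel) → [ð].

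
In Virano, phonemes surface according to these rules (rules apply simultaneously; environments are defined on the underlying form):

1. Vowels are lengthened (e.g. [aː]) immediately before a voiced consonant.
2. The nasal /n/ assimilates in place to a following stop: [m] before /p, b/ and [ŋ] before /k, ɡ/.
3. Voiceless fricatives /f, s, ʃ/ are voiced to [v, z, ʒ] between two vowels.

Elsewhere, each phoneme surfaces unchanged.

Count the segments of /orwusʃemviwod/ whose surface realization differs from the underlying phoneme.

4

Segments that undergo a rule: /o/ → [oː] (rule 1); /e/ → [eː] (rule 1); /i/ → [iː] (rule 1); /o/ → [oː] (rule 1).
All other segments surface unchanged.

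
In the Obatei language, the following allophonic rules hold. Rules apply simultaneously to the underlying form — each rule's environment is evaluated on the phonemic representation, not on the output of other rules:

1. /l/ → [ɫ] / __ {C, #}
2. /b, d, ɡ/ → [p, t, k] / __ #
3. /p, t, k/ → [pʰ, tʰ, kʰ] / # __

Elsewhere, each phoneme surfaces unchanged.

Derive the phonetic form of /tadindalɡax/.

[tʰadindaɫɡax]

/t/ — word-initial, word-initially — surfaces as [tʰ] (rule 3).
/d/ (between /a/ and /i/) is in the target of rule 2 but the environment (word-finally) is not met → [d].
/d/ (between /n/ and /a/) is in the target of rule 2 but the environment (word-finally) is not met → [d].
/l/ meets the environment for rule 1 (word-finally or immediately before a consonant) → [ɫ].
/ɡ/ (between /l/ and /a/): rule 2 targets it, but not word-finally → unchanged [ɡ].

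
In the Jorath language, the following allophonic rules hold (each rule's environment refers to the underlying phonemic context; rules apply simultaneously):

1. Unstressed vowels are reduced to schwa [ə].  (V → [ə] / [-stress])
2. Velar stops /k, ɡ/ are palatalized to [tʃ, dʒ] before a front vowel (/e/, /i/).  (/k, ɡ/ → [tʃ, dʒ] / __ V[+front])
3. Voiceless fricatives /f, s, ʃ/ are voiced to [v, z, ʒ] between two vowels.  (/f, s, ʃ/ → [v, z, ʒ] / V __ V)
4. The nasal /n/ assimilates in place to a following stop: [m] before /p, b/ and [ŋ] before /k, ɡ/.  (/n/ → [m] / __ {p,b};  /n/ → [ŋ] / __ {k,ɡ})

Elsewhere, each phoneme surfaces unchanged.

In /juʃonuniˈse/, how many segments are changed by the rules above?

Segments that undergo a rule: /u/ → [ə] (rule 1); /ʃ/ → [ʒ] (rule 3); /o/ → [ə] (rule 1); /u/ → [ə] (rule 1); /i/ → [ə] (rule 1); /s/ → [z] (rule 3).
All other segments surface unchanged.

6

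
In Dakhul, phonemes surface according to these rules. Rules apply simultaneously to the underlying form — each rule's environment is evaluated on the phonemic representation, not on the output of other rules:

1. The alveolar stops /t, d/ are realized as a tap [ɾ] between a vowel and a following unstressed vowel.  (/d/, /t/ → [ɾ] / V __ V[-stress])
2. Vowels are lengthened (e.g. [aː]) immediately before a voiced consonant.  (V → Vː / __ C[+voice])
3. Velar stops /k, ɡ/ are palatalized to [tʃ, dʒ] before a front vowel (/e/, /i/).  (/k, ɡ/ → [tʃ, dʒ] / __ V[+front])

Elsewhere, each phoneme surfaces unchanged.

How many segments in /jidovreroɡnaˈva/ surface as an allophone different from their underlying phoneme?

6

Segments that undergo a rule: /i/ → [iː] (rule 2); /d/ → [ɾ] (rule 1); /o/ → [oː] (rule 2); /e/ → [eː] (rule 2); /o/ → [oː] (rule 2); /a/ → [aː] (rule 2).
All other segments surface unchanged.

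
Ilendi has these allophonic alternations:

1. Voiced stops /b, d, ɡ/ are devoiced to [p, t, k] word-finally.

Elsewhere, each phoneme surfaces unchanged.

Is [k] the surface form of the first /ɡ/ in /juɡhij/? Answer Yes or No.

/ɡ/ (between /u/ and /h/) fails the environment for rule 1, so it stays [ɡ].
The actual realization is [ɡ], not [k].

No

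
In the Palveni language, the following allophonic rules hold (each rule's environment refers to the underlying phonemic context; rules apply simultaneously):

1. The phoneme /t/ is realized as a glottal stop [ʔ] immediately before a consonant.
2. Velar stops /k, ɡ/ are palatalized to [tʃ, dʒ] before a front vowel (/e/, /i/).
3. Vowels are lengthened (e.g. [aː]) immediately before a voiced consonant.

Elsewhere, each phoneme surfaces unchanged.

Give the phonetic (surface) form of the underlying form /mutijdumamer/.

/m/ (word-initial): no rule targets it → [m].
/u/ (between /m/ and /t/) fails the environment for rule 3, so it stays [u].
/t/ — between /u/ and /i/; rule 1 does not apply here → [t].
/i/ (between /t/ and /j/) occurs before a voiced consonant → [iː] by rule 3.
/j/ — not in any rule's target class → [j].
/d/ stays [d].
/u/ — between /d/ and /m/, before a voiced consonant — surfaces as [uː] (rule 3).
/m/ (between /u/ and /a/): no rule targets it → [m].
Rule 3 applies to /a/ (between /m/ and /m/: before a voiced consonant) → [aː].
/m/ stays [m].
/e/ meets the environment for rule 3 (before a voiced consonant) → [eː].
/r/ (word-final) is unaffected → [r].

[mutiːjduːmaːmeːr]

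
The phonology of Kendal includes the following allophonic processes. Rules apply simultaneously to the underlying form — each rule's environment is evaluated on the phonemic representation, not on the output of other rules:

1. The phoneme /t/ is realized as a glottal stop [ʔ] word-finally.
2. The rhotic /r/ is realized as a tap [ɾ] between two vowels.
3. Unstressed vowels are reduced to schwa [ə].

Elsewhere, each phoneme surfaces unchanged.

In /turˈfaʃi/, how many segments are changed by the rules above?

2

Segments that undergo a rule: /u/ → [ə] (rule 3); /i/ → [ə] (rule 3).
All other segments surface unchanged.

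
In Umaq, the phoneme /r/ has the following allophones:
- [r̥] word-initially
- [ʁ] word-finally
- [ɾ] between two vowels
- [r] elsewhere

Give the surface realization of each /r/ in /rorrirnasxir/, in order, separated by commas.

Occurrence 1 (position 1): word-initially → [r̥].
Occurrence 2 (position 3): no conditioning environment matches → elsewhere allophone [r].
Occurrence 3 (position 4): no conditioning environment matches → elsewhere allophone [r].
Occurrence 4 (position 6): no conditioning environment matches → elsewhere allophone [r].
Occurrence 5 (position 12): word-finally → [ʁ].

[r̥], [r], [r], [r], [ʁ]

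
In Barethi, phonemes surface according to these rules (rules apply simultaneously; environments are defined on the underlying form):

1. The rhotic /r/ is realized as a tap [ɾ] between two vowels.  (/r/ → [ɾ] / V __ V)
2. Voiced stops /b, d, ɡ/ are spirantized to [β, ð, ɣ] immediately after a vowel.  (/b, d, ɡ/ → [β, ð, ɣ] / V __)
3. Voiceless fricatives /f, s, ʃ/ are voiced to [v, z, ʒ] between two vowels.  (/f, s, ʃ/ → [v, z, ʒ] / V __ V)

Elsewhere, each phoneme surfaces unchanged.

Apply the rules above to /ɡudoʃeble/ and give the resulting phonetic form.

/ɡ/ (word-initial) fails the environment for rule 2, so it stays [ɡ].
/u/ — not in any rule's target class → [u].
/d/ (between /u/ and /o/) occurs immediately after a vowel → [ð] by rule 2.
/o/ — not in any rule's target class → [o].
/ʃ/ meets the environment for rule 3 (between two vowels) → [ʒ].
/e/ (between /ʃ/ and /b/) is unaffected → [e].
Rule 2 applies to /b/ (between /e/ and /l/: immediately after a vowel) → [β].
/l/ stays [l].
/e/ (word-final): no rule targets it → [e].

[ɡuðoʒeβle]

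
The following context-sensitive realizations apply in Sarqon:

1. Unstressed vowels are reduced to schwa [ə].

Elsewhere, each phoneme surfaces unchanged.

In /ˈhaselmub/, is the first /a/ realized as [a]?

/a/ (between /h/ and /s/): rule 1 targets it, but not in an unstressed syllable → unchanged [a].
The actual realization is [a], which matches [a].

Yes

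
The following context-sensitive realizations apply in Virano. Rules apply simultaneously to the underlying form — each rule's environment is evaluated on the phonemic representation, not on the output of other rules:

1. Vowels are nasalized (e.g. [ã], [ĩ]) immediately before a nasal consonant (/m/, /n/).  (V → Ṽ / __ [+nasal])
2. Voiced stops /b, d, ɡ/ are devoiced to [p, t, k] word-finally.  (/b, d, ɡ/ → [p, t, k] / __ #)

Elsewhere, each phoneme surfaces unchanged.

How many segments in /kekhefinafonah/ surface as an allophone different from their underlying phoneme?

Segments that undergo a rule: /i/ → [ĩ] (rule 1); /o/ → [õ] (rule 1).
All other segments surface unchanged.

2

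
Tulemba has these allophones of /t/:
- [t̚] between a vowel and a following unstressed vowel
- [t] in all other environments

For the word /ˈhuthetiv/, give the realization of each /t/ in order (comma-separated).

[t], [t̚]

Occurrence 1 (position 3): no conditioning environment matches → elsewhere allophone [t].
Occurrence 2 (position 6): between a vowel and a following unstressed vowel → [t̚].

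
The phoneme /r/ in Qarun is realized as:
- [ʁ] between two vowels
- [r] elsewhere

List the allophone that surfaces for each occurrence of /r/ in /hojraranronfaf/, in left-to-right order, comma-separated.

Occurrence 1 (position 4): no conditioning environment matches → elsewhere allophone [r].
Occurrence 2 (position 6): between two vowels → [ʁ].
Occurrence 3 (position 9): no conditioning environment matches → elsewhere allophone [r].

[r], [ʁ], [r]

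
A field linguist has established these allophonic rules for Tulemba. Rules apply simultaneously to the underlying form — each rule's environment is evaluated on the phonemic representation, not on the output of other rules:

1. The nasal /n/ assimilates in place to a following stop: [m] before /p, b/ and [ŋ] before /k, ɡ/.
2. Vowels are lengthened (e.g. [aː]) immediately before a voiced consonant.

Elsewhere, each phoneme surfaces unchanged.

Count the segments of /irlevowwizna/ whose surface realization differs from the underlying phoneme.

Segments that undergo a rule: /i/ → [iː] (rule 2); /e/ → [eː] (rule 2); /o/ → [oː] (rule 2); /i/ → [iː] (rule 2).
All other segments surface unchanged.

4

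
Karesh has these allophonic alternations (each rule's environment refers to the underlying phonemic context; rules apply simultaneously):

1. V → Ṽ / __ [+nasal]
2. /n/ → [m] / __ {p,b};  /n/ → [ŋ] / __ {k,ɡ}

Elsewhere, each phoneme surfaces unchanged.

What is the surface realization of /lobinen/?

/l/ stays [l].
/o/ (between /l/ and /b/) fails the environment for rule 1, so it stays [o].
/b/ — not in any rule's target class → [b].
Rule 1 applies to /i/ (between /b/ and /n/: before a nasal consonant) → [ĩ].
/n/ (between /i/ and /e/) fails the environment for rule 2, so it stays [n].
/e/ — between /n/ and /n/, before a nasal consonant — surfaces as [ẽ] (rule 1).
/n/ (word-final) fails the environment for rule 2, so it stays [n].

[lobĩnẽn]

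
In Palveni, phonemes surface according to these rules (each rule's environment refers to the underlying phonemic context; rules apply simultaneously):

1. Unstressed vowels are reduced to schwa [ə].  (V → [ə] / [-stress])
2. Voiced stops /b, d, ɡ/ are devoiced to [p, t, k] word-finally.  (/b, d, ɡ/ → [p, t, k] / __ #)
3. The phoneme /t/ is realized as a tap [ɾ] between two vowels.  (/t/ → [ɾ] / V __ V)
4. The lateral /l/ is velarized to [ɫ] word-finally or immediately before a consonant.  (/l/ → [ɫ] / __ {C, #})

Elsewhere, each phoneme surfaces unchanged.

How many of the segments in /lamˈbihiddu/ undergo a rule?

Segments that undergo a rule: /a/ → [ə] (rule 1); /i/ → [ə] (rule 1); /u/ → [ə] (rule 1).
All other segments surface unchanged.

3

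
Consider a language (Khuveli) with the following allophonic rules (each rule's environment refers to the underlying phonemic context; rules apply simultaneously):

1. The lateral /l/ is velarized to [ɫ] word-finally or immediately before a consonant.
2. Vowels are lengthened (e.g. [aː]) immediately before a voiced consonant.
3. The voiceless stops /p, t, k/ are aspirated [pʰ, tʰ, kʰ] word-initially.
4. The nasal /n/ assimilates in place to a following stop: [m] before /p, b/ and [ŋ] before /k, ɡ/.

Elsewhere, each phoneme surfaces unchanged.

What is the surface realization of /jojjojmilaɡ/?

[joːjjoːjmiːlaːɡ]

/j/ stays [j].
/o/ — between /j/ and /j/, before a voiced consonant — surfaces as [oː] (rule 2).
/j/ — not in any rule's target class → [j].
/j/ — not in any rule's target class → [j].
/o/ — between /j/ and /j/, before a voiced consonant — surfaces as [oː] (rule 2).
/j/ (between /o/ and /m/): no rule targets it → [j].
/m/ (between /j/ and /i/): no rule targets it → [m].
/i/ (between /m/ and /l/) occurs before a voiced consonant → [iː] by rule 2.
/l/ (between /i/ and /a/) fails the environment for rule 1, so it stays [l].
/a/ (between /l/ and /ɡ/) occurs before a voiced consonant → [aː] by rule 2.
/ɡ/ — not in any rule's target class → [ɡ].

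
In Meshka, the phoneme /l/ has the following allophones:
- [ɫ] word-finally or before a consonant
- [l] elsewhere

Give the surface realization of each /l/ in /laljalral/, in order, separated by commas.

Occurrence 1 (position 1): no conditioning environment matches → elsewhere allophone [l].
Occurrence 2 (position 3): word-finally or before a consonant → [ɫ].
Occurrence 3 (position 6): word-finally or before a consonant → [ɫ].
Occurrence 4 (position 9): word-finally or before a consonant → [ɫ].

[l], [ɫ], [ɫ], [ɫ]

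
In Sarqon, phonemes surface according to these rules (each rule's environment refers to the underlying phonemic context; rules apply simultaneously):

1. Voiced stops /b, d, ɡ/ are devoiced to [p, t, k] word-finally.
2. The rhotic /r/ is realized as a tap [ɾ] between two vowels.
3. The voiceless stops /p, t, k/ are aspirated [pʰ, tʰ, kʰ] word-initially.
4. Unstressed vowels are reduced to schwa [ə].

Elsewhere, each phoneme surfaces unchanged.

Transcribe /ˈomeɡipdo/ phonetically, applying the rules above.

[ˈoməɡəpdə]

/o/ (word-initial) fails the environment for rule 4, so it stays [o].
/m/ (between /o/ and /e/) is unaffected → [m].
/e/ (between /m/ and /ɡ/): in an unstressed syllable, so rule 4 applies → [ə].
/ɡ/ — between /e/ and /i/; rule 1 does not apply here → [ɡ].
/i/ meets the environment for rule 4 (in an unstressed syllable) → [ə].
/p/ (between /i/ and /d/) is in the target of rule 3 but the environment (word-initially) is not met → [p].
/d/ (between /p/ and /o/): rule 1 targets it, but not word-finally → unchanged [d].
/o/ meets the environment for rule 4 (in an unstressed syllable) → [ə].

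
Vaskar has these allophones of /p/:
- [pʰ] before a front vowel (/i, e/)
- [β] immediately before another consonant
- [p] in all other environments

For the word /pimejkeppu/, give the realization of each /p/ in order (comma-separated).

[pʰ], [β], [p]

Occurrence 1 (position 1): before a front vowel (/i, e/) → [pʰ].
Occurrence 2 (position 8): immediately before another consonant → [β].
Occurrence 3 (position 9): no conditioning environment matches → elsewhere allophone [p].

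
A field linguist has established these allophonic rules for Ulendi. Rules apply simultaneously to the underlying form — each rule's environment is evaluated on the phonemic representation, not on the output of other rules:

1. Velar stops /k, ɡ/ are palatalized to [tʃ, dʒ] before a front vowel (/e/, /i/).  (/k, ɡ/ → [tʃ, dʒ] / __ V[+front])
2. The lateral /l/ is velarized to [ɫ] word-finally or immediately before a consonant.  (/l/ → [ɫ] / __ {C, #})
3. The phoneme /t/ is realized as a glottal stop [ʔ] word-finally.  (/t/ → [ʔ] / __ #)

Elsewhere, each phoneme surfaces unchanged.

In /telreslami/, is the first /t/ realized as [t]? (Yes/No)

Yes

/t/ (word-initial): rule 3 targets it, but not word-finally → unchanged [t].
The actual realization is [t], which matches [t].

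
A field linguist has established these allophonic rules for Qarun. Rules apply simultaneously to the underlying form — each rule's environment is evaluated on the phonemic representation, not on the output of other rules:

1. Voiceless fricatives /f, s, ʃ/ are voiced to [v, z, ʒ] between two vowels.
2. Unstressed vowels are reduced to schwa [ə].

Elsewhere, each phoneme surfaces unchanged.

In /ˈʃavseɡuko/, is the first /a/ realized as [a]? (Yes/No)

Yes

/a/ (between /ʃ/ and /v/) fails the environment for rule 2, so it stays [a].
The actual realization is [a], which matches [a].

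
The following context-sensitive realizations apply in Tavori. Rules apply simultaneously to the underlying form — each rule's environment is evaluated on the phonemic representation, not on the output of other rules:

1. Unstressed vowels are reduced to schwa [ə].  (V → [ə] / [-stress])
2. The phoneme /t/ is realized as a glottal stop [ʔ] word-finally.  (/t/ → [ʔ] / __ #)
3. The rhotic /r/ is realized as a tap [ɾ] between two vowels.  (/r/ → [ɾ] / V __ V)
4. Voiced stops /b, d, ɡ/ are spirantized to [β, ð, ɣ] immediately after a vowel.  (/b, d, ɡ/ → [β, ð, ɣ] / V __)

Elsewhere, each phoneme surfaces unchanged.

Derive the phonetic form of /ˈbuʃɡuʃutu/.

[ˈbuʃɡəʃətə]

/b/ (word-initial) fails the environment for rule 4, so it stays [b].
/u/ (between /b/ and /ʃ/) fails the environment for rule 1, so it stays [u].
/ʃ/ (between /u/ and /ɡ/): no rule targets it → [ʃ].
/ɡ/ (between /ʃ/ and /u/) is in the target of rule 4 but the environment (immediately after a vowel) is not met → [ɡ].
/u/ — between /ɡ/ and /ʃ/, in an unstressed syllable — surfaces as [ə] (rule 1).
/ʃ/ — not in any rule's target class → [ʃ].
/u/ (between /ʃ/ and /t/): in an unstressed syllable, so rule 1 applies → [ə].
/t/ (between /u/ and /u/) fails the environment for rule 2, so it stays [t].
/u/ (word-final) occurs in an unstressed syllable → [ə] by rule 1.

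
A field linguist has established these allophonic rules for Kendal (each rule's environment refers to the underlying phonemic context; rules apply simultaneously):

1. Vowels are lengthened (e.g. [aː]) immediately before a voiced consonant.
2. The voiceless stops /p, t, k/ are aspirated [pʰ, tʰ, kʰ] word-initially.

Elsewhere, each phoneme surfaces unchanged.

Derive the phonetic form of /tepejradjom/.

/t/ — word-initial, word-initially — surfaces as [tʰ] (rule 2).
/e/ (between /t/ and /p/) is in the target of rule 1 but the environment (before a voiced consonant) is not met → [e].
/p/ — between /e/ and /e/; rule 2 does not apply here → [p].
/e/ meets the environment for rule 1 (before a voiced consonant) → [eː].
/j/ (between /e/ and /r/): no rule targets it → [j].
/r/ stays [r].
/a/ (between /r/ and /d/) occurs before a voiced consonant → [aː] by rule 1.
/d/ stays [d].
/j/ (between /d/ and /o/) is unaffected → [j].
Rule 1 applies to /o/ (between /j/ and /m/: before a voiced consonant) → [oː].
/m/ — not in any rule's target class → [m].

[tʰepeːjraːdjoːm]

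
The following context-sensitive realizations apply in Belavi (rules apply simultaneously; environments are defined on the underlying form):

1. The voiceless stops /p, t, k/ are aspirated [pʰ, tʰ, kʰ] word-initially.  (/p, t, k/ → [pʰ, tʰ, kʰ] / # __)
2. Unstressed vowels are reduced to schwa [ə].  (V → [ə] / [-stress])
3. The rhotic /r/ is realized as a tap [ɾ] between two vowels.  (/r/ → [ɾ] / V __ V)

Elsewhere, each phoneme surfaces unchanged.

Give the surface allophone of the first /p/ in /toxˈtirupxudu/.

/p/ (between /u/ and /x/) is in the target of rule 1 but the environment (word-initially) is not met → [p].

[p]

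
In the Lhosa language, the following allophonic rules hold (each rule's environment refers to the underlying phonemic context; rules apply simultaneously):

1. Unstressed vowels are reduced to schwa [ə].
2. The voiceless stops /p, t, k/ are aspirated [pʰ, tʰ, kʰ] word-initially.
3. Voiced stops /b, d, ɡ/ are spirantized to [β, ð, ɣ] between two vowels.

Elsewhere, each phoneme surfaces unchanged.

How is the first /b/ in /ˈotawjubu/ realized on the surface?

[β]

/b/ (between /u/ and /u/) occurs between two vowels → [β] by rule 3.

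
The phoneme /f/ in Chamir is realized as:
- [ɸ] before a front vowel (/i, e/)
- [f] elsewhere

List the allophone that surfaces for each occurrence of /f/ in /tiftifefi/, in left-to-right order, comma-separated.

[f], [ɸ], [ɸ]

Occurrence 1 (position 3): no conditioning environment matches → elsewhere allophone [f].
Occurrence 2 (position 6): before a front vowel (/i, e/) → [ɸ].
Occurrence 3 (position 8): before a front vowel (/i, e/) → [ɸ].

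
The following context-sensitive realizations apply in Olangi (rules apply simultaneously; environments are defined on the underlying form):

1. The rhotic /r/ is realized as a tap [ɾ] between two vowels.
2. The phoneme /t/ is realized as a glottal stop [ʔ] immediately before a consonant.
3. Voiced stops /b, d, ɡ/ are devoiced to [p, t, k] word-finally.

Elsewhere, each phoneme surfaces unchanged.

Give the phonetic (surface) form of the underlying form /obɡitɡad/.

[obɡiʔɡat]

/o/ (word-initial): no rule targets it → [o].
/b/ (between /o/ and /ɡ/) is in the target of rule 3 but the environment (word-finally) is not met → [b].
/ɡ/ (between /b/ and /i/): rule 3 targets it, but not word-finally → unchanged [ɡ].
/i/ (between /ɡ/ and /t/): no rule targets it → [i].
/t/ — between /i/ and /ɡ/, immediately before a consonant — surfaces as [ʔ] (rule 2).
/ɡ/ (between /t/ and /a/) fails the environment for rule 3, so it stays [ɡ].
/a/ (between /ɡ/ and /d/) is unaffected → [a].
Rule 3 applies to /d/ (word-final: word-finally) → [t].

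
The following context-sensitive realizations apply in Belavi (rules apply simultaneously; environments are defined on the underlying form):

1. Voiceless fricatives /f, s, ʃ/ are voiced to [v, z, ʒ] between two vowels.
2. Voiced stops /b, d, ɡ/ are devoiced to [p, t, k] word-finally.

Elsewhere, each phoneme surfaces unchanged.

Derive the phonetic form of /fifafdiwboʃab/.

[fivafdiwboʒap]

/f/ (word-initial): rule 1 targets it, but not between two vowels → unchanged [f].
/i/ — not in any rule's target class → [i].
/f/ — between /i/ and /a/, between two vowels — surfaces as [v] (rule 1).
/a/ (between /f/ and /f/) is unaffected → [a].
/f/ (between /a/ and /d/): rule 1 targets it, but not between two vowels → unchanged [f].
/d/ (between /f/ and /i/) is in the target of rule 2 but the environment (word-finally) is not met → [d].
/i/ — not in any rule's target class → [i].
/w/ (between /i/ and /b/) is unaffected → [w].
/b/ (between /w/ and /o/) fails the environment for rule 2, so it stays [b].
/o/ — not in any rule's target class → [o].
/ʃ/ (between /o/ and /a/): between two vowels, so rule 1 applies → [ʒ].
/a/ (between /ʃ/ and /b/): no rule targets it → [a].
/b/ (word-final): word-finally, so rule 2 applies → [p].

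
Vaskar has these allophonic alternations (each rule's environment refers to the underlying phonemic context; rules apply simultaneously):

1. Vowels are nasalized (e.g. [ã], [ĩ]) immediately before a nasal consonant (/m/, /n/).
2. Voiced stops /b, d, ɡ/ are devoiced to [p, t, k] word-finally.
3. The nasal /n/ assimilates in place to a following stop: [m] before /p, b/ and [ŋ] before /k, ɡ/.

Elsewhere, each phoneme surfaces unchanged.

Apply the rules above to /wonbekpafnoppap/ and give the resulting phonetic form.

[wõmbekpafnoppap]

/w/ (word-initial) is unaffected → [w].
/o/ meets the environment for rule 1 (before a nasal consonant) → [õ].
/n/ (between /o/ and /b/) occurs before a labial or velar stop → [m] by rule 3.
/b/ (between /n/ and /e/) fails the environment for rule 2, so it stays [b].
/e/ (between /b/ and /k/): rule 1 targets it, but not before a nasal consonant → unchanged [e].
/k/ (between /e/ and /p/): no rule targets it → [k].
/p/ — not in any rule's target class → [p].
/a/ (between /p/ and /f/) fails the environment for rule 1, so it stays [a].
/f/ (between /a/ and /n/) is unaffected → [f].
/n/ (between /f/ and /o/) fails the environment for rule 3, so it stays [n].
/o/ — between /n/ and /p/; rule 1 does not apply here → [o].
/p/ (between /o/ and /p/) is unaffected → [p].
/p/ (between /p/ and /a/): no rule targets it → [p].
/a/ (between /p/ and /p/) is in the target of rule 1 but the environment (before a nasal consonant) is not met → [a].
/p/ (word-final): no rule targets it → [p].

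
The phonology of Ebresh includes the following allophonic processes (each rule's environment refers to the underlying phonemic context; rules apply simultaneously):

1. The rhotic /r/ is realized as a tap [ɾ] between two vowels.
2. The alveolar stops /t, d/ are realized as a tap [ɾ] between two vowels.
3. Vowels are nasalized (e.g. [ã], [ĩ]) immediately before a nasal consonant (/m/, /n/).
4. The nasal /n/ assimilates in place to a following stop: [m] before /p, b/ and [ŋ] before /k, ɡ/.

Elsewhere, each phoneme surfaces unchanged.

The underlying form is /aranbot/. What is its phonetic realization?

/a/ — word-initial; rule 3 does not apply here → [a].
/r/ meets the environment for rule 1 (between two vowels) → [ɾ].
/a/ (between /r/ and /n/): before a nasal consonant, so rule 3 applies → [ã].
/n/ (between /a/ and /b/) occurs before a labial or velar stop → [m] by rule 4.
/b/ (between /n/ and /o/) is unaffected → [b].
/o/ (between /b/ and /t/) fails the environment for rule 3, so it stays [o].
/t/ (word-final): rule 2 targets it, but not between two vowels → unchanged [t].

[aɾãmbot]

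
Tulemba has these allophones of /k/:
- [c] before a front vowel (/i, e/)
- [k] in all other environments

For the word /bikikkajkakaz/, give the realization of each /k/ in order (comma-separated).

[c], [k], [k], [k], [k]

Occurrence 1 (position 3): before a front vowel → [c].
Occurrence 2 (position 5): no conditioning environment matches → elsewhere allophone [k].
Occurrence 3 (position 6): no conditioning environment matches → elsewhere allophone [k].
Occurrence 4 (position 9): no conditioning environment matches → elsewhere allophone [k].
Occurrence 5 (position 11): no conditioning environment matches → elsewhere allophone [k].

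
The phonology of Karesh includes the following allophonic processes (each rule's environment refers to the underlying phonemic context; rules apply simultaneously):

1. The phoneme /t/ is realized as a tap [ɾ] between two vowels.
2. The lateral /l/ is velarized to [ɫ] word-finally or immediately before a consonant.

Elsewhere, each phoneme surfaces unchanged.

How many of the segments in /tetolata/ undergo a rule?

2

Segments that undergo a rule: /t/ → [ɾ] (rule 1); /t/ → [ɾ] (rule 1).
All other segments surface unchanged.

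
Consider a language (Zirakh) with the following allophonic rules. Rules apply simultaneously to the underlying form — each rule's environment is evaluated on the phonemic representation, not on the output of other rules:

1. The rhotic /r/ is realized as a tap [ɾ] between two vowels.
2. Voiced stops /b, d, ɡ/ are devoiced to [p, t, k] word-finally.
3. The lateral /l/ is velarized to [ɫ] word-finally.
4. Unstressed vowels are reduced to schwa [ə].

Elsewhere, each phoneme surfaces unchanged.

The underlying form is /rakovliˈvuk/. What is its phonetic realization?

/r/ — word-initial; rule 1 does not apply here → [r].
/a/ meets the environment for rule 4 (in an unstressed syllable) → [ə].
/o/ (between /k/ and /v/) occurs in an unstressed syllable → [ə] by rule 4.
/l/ — between /v/ and /i/; rule 3 does not apply here → [l].
Rule 4 applies to /i/ (between /l/ and /v/: in an unstressed syllable) → [ə].
/u/ — between /v/ and /k/; rule 4 does not apply here → [u].

[rəkəvləˈvuk]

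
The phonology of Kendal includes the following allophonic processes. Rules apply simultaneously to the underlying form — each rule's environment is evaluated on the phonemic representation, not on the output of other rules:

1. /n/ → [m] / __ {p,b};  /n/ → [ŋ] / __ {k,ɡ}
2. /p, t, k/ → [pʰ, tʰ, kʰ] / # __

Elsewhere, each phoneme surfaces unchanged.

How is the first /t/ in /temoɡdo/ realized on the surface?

[tʰ]

/t/ (word-initial) occurs word-initially → [tʰ] by rule 2.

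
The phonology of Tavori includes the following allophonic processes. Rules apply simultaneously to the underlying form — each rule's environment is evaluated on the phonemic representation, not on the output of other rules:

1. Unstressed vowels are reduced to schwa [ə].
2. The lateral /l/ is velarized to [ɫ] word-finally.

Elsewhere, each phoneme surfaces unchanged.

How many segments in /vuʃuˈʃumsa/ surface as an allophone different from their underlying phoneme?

Segments that undergo a rule: /u/ → [ə] (rule 1); /u/ → [ə] (rule 1); /a/ → [ə] (rule 1).
All other segments surface unchanged.

3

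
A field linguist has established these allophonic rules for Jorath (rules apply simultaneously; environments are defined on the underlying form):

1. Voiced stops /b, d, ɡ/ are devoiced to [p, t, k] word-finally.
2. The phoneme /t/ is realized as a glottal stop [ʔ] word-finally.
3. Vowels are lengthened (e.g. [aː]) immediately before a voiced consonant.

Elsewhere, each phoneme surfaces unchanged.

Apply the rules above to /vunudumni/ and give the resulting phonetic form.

/u/ (between /v/ and /n/): before a voiced consonant, so rule 3 applies → [uː].
/u/ — between /n/ and /d/, before a voiced consonant — surfaces as [uː] (rule 3).
/d/ (between /u/ and /u/) fails the environment for rule 1, so it stays [d].
/u/ meets the environment for rule 3 (before a voiced consonant) → [uː].
/i/ (word-final) fails the environment for rule 3, so it stays [i].

[vuːnuːduːmni]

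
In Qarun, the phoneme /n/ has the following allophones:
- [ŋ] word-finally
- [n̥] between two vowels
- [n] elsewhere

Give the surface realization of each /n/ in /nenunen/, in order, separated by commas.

Occurrence 1 (position 1): no conditioning environment matches → elsewhere allophone [n].
Occurrence 2 (position 3): between two vowels → [n̥].
Occurrence 3 (position 5): between two vowels → [n̥].
Occurrence 4 (position 7): word-finally → [ŋ].

[n], [n̥], [n̥], [ŋ]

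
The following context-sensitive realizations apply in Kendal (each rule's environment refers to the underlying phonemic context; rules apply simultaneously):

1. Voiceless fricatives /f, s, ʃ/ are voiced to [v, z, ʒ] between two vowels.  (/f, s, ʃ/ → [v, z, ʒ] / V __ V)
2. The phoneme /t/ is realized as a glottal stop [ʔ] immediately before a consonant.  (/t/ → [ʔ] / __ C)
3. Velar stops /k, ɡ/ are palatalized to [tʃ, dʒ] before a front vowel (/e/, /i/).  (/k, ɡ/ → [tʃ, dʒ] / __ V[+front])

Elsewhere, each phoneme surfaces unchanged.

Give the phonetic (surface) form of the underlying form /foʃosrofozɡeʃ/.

/f/ — word-initial; rule 1 does not apply here → [f].
/o/ — not in any rule's target class → [o].
/ʃ/ meets the environment for rule 1 (between two vowels) → [ʒ].
/o/ stays [o].
/s/ — between /o/ and /r/; rule 1 does not apply here → [s].
/r/ (between /s/ and /o/) is unaffected → [r].
/o/ (between /r/ and /f/) is unaffected → [o].
Rule 1 applies to /f/ (between /o/ and /o/: between two vowels) → [v].
/o/ — not in any rule's target class → [o].
/z/ (between /o/ and /ɡ/) is unaffected → [z].
/ɡ/ (between /z/ and /e/) occurs before a front vowel → [dʒ] by rule 3.
/e/ (between /ɡ/ and /ʃ/) is unaffected → [e].
/ʃ/ — word-final; rule 1 does not apply here → [ʃ].

[foʒosrovozdʒeʃ]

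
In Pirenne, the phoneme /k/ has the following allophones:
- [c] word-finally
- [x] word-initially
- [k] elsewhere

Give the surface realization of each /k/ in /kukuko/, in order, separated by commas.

Occurrence 1 (position 1): word-initially → [x].
Occurrence 2 (position 3): no conditioning environment matches → elsewhere allophone [k].
Occurrence 3 (position 5): no conditioning environment matches → elsewhere allophone [k].

[x], [k], [k]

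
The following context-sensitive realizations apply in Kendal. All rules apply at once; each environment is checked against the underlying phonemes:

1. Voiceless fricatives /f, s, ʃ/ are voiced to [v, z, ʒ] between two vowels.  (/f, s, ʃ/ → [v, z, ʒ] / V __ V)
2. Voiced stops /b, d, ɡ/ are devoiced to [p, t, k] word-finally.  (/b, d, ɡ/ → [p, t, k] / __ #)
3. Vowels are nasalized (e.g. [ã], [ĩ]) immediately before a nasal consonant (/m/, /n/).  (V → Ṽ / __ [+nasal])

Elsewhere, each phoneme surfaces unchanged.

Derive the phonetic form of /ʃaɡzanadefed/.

[ʃaɡzãnadevet]

/ʃ/ — word-initial; rule 1 does not apply here → [ʃ].
/a/ (between /ʃ/ and /ɡ/): rule 3 targets it, but not before a nasal consonant → unchanged [a].
/ɡ/ (between /a/ and /z/): rule 2 targets it, but not word-finally → unchanged [ɡ].
/a/ meets the environment for rule 3 (before a nasal consonant) → [ã].
/a/ (between /n/ and /d/) fails the environment for rule 3, so it stays [a].
/d/ (between /a/ and /e/) fails the environment for rule 2, so it stays [d].
/e/ (between /d/ and /f/) fails the environment for rule 3, so it stays [e].
/f/ (between /e/ and /e/): between two vowels, so rule 1 applies → [v].
/e/ (between /f/ and /d/): rule 3 targets it, but not before a nasal consonant → unchanged [e].
/d/ — word-final, word-finally — surfaces as [t] (rule 2).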